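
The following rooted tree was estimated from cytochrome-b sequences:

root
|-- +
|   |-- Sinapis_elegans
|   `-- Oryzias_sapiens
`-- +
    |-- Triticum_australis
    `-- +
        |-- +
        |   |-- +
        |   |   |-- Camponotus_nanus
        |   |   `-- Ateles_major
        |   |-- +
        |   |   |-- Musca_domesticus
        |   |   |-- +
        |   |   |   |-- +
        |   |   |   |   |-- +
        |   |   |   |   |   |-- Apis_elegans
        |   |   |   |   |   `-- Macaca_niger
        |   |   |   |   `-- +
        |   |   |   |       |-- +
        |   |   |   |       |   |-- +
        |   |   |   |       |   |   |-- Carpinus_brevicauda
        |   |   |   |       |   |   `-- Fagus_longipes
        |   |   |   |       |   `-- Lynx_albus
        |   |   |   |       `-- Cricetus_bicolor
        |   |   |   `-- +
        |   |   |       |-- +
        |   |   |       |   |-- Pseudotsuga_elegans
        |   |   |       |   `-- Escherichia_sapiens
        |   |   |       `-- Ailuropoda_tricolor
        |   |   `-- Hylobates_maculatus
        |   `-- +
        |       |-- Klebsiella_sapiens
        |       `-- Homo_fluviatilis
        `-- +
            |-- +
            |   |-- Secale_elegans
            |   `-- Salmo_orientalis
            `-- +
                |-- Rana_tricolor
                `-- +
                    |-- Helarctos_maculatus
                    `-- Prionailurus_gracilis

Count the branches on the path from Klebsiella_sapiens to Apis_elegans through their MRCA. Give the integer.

The MRCA of Klebsiella_sapiens and Apis_elegans is the node subtending ((Camponotus_nanus,Ateles_major),(Musca_domesticus,(((Apis_elegans,Macaca_niger),(((Carpinus_brevicauda,Fagus_longipes),Lynx_albus),Cricetus_bicolor)),((Pseudotsuga_elegans,Escherichia_sapiens),Ailuropoda_tricolor)),Hylobates_maculatus),(Klebsiella_sapiens,Homo_fluviatilis)).
From Klebsiella_sapiens up to that node: 2 branches. From Apis_elegans up to the same node: 5 branches. Total: 2 + 5 = 7.

7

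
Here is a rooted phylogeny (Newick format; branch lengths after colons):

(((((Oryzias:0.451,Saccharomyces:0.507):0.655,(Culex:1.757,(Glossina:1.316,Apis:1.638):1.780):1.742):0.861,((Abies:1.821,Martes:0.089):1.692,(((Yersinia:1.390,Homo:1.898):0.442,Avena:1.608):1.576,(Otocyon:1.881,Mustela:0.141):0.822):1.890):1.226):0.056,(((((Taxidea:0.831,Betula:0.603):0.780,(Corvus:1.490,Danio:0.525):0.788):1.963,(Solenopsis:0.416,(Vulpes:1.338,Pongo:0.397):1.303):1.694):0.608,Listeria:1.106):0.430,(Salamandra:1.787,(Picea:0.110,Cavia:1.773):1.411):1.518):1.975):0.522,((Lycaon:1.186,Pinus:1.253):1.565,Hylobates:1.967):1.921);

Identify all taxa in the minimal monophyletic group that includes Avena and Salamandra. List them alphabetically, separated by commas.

Tracing Avena: it sits inside ((Yersinia,Homo),Avena).
Tracing Salamandra: it sits inside (Salamandra,(Picea,Cavia)).
The smallest clade enclosing both is ((((Oryzias,Saccharomyces),(Culex,(Glossina,Apis))),((Abies,Martes),(((Yersinia,Homo),Avena),(Otocyon,Mustela)))),(((((Taxidea,Betula),(Corvus,Danio)),(Solenopsis,(Vulpes,Pongo))),Listeria),(Salamandra,(Picea,Cavia)))); the answer is its 23 terminal taxa in alphabetical order.

Abies, Apis, Avena, Betula, Cavia, Corvus, Culex, Danio, Glossina, Homo, Listeria, Martes, Mustela, Oryzias, Otocyon, Picea, Pongo, Saccharomyces, Salamandra, Solenopsis, Taxidea, Vulpes, Yersinia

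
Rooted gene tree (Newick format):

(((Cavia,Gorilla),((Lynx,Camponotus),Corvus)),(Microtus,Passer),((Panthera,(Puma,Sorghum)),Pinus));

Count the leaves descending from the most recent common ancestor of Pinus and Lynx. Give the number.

11

The MRCA of Pinus and Lynx is the root, so the clade is the entire tree.
That clade contains 11 terminal taxa: Camponotus, Cavia, Corvus, Gorilla, Lynx, Microtus, Panthera, Passer, Pinus, Puma, Sorghum.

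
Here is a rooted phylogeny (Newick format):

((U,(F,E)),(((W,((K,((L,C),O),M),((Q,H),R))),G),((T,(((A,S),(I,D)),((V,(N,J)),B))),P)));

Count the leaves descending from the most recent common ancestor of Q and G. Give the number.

The MRCA of Q and G is the node subtending ((W,((K,((L,C),O),M),((Q,H),R))),G).
That clade contains 10 terminal taxa: C, G, H, K, L, M, O, Q, R, W.

10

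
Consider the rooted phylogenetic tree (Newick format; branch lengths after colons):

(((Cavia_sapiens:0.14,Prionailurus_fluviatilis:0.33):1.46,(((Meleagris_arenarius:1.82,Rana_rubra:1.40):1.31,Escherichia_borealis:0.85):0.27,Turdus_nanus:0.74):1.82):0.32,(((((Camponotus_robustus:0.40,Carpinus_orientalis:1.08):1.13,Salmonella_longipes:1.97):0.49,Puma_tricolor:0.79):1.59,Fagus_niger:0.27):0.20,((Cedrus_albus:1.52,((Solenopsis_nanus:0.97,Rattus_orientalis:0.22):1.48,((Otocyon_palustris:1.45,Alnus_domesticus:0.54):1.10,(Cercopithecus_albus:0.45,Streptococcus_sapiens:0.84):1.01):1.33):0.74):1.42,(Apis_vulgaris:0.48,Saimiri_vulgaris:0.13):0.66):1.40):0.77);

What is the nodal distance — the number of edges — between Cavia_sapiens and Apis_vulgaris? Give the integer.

The MRCA of Cavia_sapiens and Apis_vulgaris is the root of the tree.
From Cavia_sapiens up to that node: 3 branches. From Apis_vulgaris up to the same node: 4 branches. Total: 3 + 4 = 7.

7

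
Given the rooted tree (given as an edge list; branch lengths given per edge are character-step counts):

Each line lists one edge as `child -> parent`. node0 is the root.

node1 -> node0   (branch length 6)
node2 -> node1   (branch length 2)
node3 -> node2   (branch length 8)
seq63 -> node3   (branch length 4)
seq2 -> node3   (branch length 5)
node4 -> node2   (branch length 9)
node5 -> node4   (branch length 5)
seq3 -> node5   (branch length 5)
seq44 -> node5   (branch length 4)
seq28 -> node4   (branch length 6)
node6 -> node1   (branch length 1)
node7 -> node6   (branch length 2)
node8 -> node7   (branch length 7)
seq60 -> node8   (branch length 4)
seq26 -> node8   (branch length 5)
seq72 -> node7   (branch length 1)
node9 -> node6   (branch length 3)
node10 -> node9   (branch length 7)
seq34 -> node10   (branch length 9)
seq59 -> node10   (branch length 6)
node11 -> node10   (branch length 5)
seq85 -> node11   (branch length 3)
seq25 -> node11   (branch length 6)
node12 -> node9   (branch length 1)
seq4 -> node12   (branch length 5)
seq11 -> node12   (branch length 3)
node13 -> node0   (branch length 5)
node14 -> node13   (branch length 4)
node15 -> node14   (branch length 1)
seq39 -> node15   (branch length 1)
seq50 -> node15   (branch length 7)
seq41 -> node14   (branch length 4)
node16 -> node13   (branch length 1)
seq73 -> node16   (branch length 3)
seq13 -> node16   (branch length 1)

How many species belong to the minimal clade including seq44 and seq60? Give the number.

14

The MRCA of seq44 and seq60 is the node subtending (((seq63,seq2),((seq3,seq44),seq28)),(((seq60,seq26),seq72),((seq34,seq59,(seq85,seq25)),(seq4,seq11)))).
That clade contains 14 terminal taxa: seq11, seq2, seq25, seq26, seq28, seq3, seq34, seq4, seq44, seq59, seq60, seq63, seq72, seq85.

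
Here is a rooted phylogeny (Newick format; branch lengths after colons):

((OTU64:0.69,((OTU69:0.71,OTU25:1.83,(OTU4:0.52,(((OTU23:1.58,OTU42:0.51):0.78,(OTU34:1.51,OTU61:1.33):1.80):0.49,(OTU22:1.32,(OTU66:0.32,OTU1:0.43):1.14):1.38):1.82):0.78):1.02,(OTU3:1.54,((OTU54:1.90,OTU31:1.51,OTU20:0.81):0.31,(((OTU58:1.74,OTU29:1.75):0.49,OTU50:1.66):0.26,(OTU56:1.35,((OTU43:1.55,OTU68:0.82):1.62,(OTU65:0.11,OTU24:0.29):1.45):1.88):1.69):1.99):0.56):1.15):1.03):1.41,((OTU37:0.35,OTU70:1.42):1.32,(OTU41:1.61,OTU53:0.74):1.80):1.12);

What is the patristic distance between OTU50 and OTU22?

The path runs OTU50 → … → MRCA → … → OTU22; the MRCA is the node subtending ((OTU69,OTU25,(OTU4,(((OTU23,OTU42),(OTU34,OTU61)),(OTU22,(OTU66,OTU1))))),(OTU3,((OTU54,OTU31,OTU20),(((OTU58,OTU29),OTU50),(OTU56,((OTU43,OTU68),(OTU65,OTU24))))))).
Branch lengths along that path: 1.66 + 0.26 + 1.99 + 0.56 + 1.15 + 1.02 + 0.78 + 1.82 + 1.38 + 1.32 = 11.94.

11.94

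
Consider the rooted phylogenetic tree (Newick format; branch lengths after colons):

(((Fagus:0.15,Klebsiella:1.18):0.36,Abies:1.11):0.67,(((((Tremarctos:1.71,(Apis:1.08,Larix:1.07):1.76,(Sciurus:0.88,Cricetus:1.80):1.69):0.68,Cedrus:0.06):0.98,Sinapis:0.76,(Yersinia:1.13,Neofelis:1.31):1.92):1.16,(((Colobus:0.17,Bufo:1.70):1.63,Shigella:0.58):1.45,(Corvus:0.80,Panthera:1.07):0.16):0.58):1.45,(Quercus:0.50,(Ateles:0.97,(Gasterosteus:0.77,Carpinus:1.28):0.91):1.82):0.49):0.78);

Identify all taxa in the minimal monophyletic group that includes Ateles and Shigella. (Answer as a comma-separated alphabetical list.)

Tracing Ateles: it sits inside (Ateles,(Gasterosteus,Carpinus)).
Tracing Shigella: it sits inside ((Colobus,Bufo),Shigella).
The smallest clade enclosing both is (((((Tremarctos,(Apis,Larix),(Sciurus,Cricetus)),Cedrus),Sinapis,(Yersinia,Neofelis)),(((Colobus,Bufo),Shigella),(Corvus,Panthera))),(Quercus,(Ateles,(Gasterosteus,Carpinus)))); the answer is its 18 terminal taxa in alphabetical order.

Apis, Ateles, Bufo, Carpinus, Cedrus, Colobus, Corvus, Cricetus, Gasterosteus, Larix, Neofelis, Panthera, Quercus, Sciurus, Shigella, Sinapis, Tremarctos, Yersinia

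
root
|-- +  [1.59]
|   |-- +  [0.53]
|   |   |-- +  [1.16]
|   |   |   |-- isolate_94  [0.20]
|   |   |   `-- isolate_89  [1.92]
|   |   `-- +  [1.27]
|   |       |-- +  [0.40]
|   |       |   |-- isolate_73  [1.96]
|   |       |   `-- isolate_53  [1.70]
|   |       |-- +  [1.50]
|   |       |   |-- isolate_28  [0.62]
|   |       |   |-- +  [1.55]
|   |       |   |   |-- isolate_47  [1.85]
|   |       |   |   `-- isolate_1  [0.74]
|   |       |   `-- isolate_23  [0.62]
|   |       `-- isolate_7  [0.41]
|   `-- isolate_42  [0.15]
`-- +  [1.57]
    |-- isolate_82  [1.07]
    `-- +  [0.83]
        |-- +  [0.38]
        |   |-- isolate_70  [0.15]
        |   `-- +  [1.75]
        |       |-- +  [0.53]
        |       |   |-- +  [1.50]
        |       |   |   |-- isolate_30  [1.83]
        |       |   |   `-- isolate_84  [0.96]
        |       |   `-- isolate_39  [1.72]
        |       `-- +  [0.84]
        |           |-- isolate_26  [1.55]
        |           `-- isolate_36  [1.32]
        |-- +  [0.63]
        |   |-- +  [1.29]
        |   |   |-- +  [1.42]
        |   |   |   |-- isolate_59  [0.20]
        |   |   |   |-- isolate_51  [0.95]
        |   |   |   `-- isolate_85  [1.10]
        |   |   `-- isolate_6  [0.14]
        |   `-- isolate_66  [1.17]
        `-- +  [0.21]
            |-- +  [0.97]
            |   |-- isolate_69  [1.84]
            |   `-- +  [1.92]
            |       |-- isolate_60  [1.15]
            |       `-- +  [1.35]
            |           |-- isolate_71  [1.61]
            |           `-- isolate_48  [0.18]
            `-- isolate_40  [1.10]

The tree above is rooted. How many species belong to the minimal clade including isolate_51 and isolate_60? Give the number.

The MRCA of isolate_51 and isolate_60 is the node subtending ((isolate_70,(((isolate_30,isolate_84),isolate_39),(isolate_26,isolate_36))),(((isolate_59,isolate_51,isolate_85),isolate_6),isolate_66),((isolate_69,(isolate_60,(isolate_71,isolate_48))),isolate_40)).
That clade contains 16 terminal taxa: isolate_26, isolate_30, isolate_36, isolate_39, isolate_40, isolate_48, isolate_51, isolate_59, isolate_6, isolate_60, isolate_66, isolate_69, isolate_70, isolate_71, isolate_84, isolate_85.

16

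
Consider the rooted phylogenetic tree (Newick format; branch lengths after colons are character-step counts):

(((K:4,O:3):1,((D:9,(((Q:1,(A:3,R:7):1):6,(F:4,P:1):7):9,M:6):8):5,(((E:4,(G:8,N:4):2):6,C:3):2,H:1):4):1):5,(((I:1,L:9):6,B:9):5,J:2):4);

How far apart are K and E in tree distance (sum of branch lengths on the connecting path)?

22

The path runs K → … → MRCA → … → E; the MRCA is the node subtending ((K,O),((D,(((Q,(A,R)),(F,P)),M)),(((E,(G,N)),C),H))).
Branch lengths along that path: 4 + 1 + 1 + 4 + 2 + 6 + 4 = 22.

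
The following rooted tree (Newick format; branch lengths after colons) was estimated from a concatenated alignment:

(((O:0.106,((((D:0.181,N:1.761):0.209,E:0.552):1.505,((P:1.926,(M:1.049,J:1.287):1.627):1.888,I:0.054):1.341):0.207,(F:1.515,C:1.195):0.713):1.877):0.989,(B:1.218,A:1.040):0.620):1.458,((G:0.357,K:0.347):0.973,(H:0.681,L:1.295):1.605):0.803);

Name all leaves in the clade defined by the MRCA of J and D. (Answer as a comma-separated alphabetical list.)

D, E, I, J, M, N, P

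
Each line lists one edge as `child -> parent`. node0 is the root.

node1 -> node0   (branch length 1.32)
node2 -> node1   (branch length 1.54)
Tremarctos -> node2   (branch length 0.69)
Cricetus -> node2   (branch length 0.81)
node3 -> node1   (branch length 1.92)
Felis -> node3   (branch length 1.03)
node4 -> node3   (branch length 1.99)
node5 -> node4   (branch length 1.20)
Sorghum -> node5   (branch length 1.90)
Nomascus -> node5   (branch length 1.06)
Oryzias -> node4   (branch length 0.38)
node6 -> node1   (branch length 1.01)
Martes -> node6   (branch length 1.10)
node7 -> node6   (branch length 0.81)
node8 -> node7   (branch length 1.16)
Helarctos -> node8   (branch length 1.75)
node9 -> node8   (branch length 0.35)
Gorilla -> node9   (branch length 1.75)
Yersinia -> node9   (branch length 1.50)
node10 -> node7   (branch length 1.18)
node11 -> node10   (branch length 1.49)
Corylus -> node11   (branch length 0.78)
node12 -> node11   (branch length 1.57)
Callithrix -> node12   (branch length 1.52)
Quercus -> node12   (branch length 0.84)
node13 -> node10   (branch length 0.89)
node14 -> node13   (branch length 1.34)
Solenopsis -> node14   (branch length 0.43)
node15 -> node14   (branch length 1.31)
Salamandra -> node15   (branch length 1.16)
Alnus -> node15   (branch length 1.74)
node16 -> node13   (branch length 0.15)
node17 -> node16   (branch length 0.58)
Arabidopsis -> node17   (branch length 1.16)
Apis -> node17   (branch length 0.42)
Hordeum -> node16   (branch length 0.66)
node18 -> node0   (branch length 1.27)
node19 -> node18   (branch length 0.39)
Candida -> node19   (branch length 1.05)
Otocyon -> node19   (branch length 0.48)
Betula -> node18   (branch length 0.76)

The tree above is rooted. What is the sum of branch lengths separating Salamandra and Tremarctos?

The path runs Salamandra → … → MRCA → … → Tremarctos; the MRCA is the node subtending ((Tremarctos,Cricetus),(Felis,((Sorghum,Nomascus),Oryzias)),(Martes,((Helarctos,(Gorilla,Yersinia)),((Corylus,(Callithrix,Quercus)),((Solenopsis,(Salamandra,Alnus)),((Arabidopsis,Apis),Hordeum)))))).
Branch lengths along that path: 1.16 + 1.31 + 1.34 + 0.89 + 1.18 + 0.81 + 1.01 + 1.54 + 0.69 = 9.93.

9.93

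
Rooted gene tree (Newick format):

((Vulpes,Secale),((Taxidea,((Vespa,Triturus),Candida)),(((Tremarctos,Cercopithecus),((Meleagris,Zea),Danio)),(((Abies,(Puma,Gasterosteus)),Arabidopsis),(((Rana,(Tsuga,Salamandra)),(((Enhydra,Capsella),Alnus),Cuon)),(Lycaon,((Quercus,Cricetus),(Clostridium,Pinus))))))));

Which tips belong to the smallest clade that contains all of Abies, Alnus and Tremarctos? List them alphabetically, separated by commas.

Tracing Abies: it sits inside (Abies,(Puma,Gasterosteus)).
Tracing Alnus: it sits inside ((Enhydra,Capsella),Alnus).
Tracing Tremarctos: it sits inside (Tremarctos,Cercopithecus).
The smallest clade enclosing all 3 is (((Tremarctos,Cercopithecus),((Meleagris,Zea),Danio)),(((Abies,(Puma,Gasterosteus)),Arabidopsis),(((Rana,(Tsuga,Salamandra)),(((Enhydra,Capsella),Alnus),Cuon)),(Lycaon,((Quercus,Cricetus),(Clostridium,Pinus)))))); the answer is its 21 terminal taxa in alphabetical order.

Abies, Alnus, Arabidopsis, Capsella, Cercopithecus, Clostridium, Cricetus, Cuon, Danio, Enhydra, Gasterosteus, Lycaon, Meleagris, Pinus, Puma, Quercus, Rana, Salamandra, Tremarctos, Tsuga, Zea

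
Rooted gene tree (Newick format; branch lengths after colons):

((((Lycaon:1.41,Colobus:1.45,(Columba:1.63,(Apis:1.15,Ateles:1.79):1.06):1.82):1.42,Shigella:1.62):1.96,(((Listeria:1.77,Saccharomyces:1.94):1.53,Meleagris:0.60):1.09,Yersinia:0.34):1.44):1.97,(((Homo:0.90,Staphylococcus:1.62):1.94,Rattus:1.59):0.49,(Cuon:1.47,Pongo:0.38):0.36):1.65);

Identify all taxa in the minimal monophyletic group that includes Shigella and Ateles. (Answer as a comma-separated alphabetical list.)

Tracing Shigella: it sits inside ((Lycaon,Colobus,(Columba,(Apis,Ateles))),Shigella).
Tracing Ateles: it sits inside (Apis,Ateles).
The smallest clade enclosing both is ((Lycaon,Colobus,(Columba,(Apis,Ateles))),Shigella); the answer is its 6 terminal taxa in alphabetical order.

Apis, Ateles, Colobus, Columba, Lycaon, Shigella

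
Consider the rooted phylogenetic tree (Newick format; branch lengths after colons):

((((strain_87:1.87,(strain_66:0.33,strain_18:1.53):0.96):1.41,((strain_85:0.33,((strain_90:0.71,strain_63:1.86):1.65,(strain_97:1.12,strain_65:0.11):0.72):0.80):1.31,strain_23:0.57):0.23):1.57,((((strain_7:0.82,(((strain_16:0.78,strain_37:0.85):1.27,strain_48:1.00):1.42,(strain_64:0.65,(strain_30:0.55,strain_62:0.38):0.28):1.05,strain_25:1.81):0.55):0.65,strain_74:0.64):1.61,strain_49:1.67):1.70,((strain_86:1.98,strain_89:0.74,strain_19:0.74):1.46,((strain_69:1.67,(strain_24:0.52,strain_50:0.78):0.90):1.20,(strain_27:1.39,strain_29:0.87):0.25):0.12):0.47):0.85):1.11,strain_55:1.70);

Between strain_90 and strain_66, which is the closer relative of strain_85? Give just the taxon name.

strain_90

The MRCA of strain_85 and strain_90 subtends (strain_85,((strain_90,strain_63),(strain_97,strain_65))) (5 taxa).
The MRCA of strain_85 and strain_66 subtends ((strain_87,(strain_66,strain_18)),((strain_85,((strain_90,strain_63),(strain_97,strain_65))),strain_23)) (9 taxa).
The first is nested inside the second, so strain_85 shares a more recent common ancestor with strain_90.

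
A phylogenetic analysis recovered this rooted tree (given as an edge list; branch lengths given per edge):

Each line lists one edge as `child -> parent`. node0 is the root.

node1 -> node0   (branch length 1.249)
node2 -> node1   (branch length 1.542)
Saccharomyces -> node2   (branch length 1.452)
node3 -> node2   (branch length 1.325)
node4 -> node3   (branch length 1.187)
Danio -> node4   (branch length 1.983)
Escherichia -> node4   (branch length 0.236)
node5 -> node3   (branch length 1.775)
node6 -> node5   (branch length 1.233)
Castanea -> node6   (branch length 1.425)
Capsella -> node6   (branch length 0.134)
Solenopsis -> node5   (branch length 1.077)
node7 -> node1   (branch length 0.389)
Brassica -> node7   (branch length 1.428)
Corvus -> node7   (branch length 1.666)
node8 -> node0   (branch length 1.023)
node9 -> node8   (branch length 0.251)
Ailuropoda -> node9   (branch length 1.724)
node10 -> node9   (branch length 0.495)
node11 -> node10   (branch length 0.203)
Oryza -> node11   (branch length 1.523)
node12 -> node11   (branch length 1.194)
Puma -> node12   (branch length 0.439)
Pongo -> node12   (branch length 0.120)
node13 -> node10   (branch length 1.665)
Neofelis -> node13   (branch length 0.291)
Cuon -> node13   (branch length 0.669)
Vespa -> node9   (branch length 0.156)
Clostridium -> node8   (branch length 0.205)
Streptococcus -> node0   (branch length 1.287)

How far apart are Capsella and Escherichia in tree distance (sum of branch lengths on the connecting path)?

The path runs Capsella → … → MRCA → … → Escherichia; the MRCA is the node subtending ((Danio,Escherichia),((Castanea,Capsella),Solenopsis)).
Branch lengths along that path: 0.134 + 1.233 + 1.775 + 1.187 + 0.236 = 4.565.

4.565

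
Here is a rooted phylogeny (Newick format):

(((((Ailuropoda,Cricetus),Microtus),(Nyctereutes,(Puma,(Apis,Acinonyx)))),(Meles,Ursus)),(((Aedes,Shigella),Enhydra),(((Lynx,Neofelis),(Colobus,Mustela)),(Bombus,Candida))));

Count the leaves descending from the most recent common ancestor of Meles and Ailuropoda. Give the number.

9

The MRCA of Meles and Ailuropoda is the node subtending ((((Ailuropoda,Cricetus),Microtus),(Nyctereutes,(Puma,(Apis,Acinonyx)))),(Meles,Ursus)).
That clade contains 9 terminal taxa: Acinonyx, Ailuropoda, Apis, Cricetus, Meles, Microtus, Nyctereutes, Puma, Ursus.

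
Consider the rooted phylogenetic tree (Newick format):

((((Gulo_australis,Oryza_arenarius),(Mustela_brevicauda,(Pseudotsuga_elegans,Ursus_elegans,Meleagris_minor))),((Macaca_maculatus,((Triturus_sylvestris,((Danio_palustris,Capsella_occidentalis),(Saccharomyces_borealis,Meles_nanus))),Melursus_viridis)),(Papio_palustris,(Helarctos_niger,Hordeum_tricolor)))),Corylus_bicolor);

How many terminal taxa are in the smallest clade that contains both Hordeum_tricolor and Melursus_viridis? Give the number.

The MRCA of Hordeum_tricolor and Melursus_viridis is the node subtending ((Macaca_maculatus,((Triturus_sylvestris,((Danio_palustris,Capsella_occidentalis),(Saccharomyces_borealis,Meles_nanus))),Melursus_viridis)),(Papio_palustris,(Helarctos_niger,Hordeum_tricolor))).
That clade contains 10 terminal taxa: Capsella_occidentalis, Danio_palustris, Helarctos_niger, Hordeum_tricolor, Macaca_maculatus, Meles_nanus, Melursus_viridis, Papio_palustris, Saccharomyces_borealis, Triturus_sylvestris.

10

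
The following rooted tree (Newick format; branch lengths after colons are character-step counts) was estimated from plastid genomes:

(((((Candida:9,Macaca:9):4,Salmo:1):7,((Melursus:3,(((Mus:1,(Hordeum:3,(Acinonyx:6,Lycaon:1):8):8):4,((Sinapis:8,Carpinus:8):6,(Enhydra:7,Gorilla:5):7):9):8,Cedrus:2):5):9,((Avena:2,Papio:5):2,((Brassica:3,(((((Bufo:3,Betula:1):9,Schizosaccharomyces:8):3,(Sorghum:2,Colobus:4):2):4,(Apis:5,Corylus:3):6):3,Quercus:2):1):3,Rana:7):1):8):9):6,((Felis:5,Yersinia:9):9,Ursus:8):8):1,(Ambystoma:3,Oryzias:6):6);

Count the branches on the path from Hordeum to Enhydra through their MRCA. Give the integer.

The MRCA of Hordeum and Enhydra is the node subtending ((Mus,(Hordeum,(Acinonyx,Lycaon))),((Sinapis,Carpinus),(Enhydra,Gorilla))).
From Hordeum up to that node: 3 branches. From Enhydra up to the same node: 3 branches. Total: 3 + 3 = 6.

6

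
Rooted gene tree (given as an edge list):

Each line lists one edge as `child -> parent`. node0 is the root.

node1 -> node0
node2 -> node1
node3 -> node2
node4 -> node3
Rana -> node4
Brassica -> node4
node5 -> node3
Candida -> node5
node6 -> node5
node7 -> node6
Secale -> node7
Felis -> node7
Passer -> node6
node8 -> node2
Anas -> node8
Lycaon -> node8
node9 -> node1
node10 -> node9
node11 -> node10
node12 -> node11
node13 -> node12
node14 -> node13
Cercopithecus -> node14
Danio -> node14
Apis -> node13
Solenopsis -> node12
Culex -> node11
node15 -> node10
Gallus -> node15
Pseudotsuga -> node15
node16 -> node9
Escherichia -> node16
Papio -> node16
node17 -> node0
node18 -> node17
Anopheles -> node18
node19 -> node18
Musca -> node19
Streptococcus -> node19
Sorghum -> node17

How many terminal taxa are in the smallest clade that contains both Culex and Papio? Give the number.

9

The MRCA of Culex and Papio is the node subtending ((((((Cercopithecus,Danio),Apis),Solenopsis),Culex),(Gallus,Pseudotsuga)),(Escherichia,Papio)).
That clade contains 9 terminal taxa: Apis, Cercopithecus, Culex, Danio, Escherichia, Gallus, Papio, Pseudotsuga, Solenopsis.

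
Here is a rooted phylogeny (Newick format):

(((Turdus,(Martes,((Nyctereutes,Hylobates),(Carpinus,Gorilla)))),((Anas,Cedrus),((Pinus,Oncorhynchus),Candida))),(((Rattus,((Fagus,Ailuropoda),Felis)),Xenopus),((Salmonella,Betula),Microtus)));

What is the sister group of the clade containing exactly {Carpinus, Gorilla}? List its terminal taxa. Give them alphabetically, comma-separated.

Hylobates, Nyctereutes

The clade containing exactly {Carpinus, Gorilla} attaches to the tree at the node subtending ((Nyctereutes,Hylobates),(Carpinus,Gorilla)).
The other lineage descending from that same node — the sister group — is (Nyctereutes,Hylobates); its 2 tips in alphabetical order are the answer.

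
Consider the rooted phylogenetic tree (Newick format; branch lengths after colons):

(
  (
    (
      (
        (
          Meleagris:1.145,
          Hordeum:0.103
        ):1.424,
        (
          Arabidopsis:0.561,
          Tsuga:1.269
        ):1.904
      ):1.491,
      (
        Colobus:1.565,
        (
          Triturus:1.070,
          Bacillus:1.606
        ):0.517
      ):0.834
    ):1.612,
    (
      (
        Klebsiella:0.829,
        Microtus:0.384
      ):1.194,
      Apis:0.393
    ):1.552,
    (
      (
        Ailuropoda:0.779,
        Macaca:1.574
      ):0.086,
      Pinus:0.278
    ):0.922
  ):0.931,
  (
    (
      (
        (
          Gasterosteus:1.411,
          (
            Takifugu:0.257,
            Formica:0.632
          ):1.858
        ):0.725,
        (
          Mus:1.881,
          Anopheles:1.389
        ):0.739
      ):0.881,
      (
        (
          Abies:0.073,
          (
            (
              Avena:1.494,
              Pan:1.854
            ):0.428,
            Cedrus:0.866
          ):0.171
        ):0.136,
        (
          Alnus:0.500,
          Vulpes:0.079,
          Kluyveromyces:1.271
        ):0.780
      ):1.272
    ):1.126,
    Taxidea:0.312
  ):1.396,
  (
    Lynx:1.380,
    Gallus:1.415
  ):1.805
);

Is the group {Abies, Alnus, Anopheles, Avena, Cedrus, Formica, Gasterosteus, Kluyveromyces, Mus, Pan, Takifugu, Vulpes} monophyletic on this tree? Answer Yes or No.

Yes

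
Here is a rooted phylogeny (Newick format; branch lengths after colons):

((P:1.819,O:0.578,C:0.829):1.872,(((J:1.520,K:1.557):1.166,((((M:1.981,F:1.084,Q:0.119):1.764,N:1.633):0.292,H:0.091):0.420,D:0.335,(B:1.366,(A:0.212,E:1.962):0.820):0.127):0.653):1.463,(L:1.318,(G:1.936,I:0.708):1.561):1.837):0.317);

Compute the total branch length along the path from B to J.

4.832

The path runs B → … → MRCA → … → J; the MRCA is the node subtending ((J,K),((((M,F,Q),N),H),D,(B,(A,E)))).
Branch lengths along that path: 1.366 + 0.127 + 0.653 + 1.166 + 1.520 = 4.832.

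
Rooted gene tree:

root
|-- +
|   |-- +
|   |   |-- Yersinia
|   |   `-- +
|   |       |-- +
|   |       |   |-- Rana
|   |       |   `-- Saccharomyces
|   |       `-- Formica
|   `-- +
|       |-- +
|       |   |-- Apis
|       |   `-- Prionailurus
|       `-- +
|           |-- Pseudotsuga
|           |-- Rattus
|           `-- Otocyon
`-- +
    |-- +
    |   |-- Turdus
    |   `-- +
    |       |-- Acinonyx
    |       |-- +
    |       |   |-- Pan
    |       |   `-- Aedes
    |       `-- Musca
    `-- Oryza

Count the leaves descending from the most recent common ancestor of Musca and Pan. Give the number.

4

The MRCA of Musca and Pan is the node subtending (Acinonyx,(Pan,Aedes),Musca).
That clade contains 4 terminal taxa: Acinonyx, Aedes, Musca, Pan.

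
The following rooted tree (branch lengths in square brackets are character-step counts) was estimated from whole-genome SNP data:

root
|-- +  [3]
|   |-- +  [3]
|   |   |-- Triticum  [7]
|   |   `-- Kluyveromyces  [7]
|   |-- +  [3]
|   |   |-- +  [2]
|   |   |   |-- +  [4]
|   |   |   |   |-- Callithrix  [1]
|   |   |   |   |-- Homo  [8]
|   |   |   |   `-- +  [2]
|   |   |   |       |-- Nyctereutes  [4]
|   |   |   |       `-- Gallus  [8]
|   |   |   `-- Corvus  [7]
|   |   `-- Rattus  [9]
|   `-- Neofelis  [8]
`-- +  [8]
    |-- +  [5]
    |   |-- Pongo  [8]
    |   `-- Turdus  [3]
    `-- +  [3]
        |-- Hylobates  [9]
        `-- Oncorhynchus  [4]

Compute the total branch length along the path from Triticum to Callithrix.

The path runs Triticum → … → MRCA → … → Callithrix; the MRCA is the node subtending ((Triticum,Kluyveromyces),(((Callithrix,Homo,(Nyctereutes,Gallus)),Corvus),Rattus),Neofelis).
Branch lengths along that path: 7 + 3 + 3 + 2 + 4 + 1 = 20.

20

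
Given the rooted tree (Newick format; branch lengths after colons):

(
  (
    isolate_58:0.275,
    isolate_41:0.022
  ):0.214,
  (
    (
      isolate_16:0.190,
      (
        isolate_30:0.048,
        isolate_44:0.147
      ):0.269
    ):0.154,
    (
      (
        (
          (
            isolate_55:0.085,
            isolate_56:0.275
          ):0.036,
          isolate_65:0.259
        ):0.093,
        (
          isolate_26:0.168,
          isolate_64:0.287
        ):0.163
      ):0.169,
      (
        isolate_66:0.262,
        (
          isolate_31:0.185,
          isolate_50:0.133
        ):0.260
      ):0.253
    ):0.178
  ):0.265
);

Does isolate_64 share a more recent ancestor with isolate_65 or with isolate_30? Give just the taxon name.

isolate_65

The MRCA of isolate_64 and isolate_65 subtends (((isolate_55,isolate_56),isolate_65),(isolate_26,isolate_64)) (5 taxa).
The MRCA of isolate_64 and isolate_30 subtends ((isolate_16,(isolate_30,isolate_44)),((((isolate_55,isolate_56),isolate_65),(isolate_26,isolate_64)),(isolate_66,(isolate_31,isolate_50)))) (11 taxa).
The first is nested inside the second, so isolate_64 shares a more recent common ancestor with isolate_65.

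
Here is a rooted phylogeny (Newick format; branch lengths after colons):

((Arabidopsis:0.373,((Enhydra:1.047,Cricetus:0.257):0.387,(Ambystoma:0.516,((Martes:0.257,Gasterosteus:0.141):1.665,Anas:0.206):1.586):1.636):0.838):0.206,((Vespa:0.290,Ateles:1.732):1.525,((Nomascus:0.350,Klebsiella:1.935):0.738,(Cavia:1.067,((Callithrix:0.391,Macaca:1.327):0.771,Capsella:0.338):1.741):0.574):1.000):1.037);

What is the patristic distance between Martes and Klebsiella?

10.898

The path runs Martes → … → MRCA → … → Klebsiella; the MRCA is the root of the tree.
Branch lengths along that path: 0.257 + 1.665 + 1.586 + 1.636 + 0.838 + 0.206 + 1.037 + 1.000 + 0.738 + 1.935 = 10.898.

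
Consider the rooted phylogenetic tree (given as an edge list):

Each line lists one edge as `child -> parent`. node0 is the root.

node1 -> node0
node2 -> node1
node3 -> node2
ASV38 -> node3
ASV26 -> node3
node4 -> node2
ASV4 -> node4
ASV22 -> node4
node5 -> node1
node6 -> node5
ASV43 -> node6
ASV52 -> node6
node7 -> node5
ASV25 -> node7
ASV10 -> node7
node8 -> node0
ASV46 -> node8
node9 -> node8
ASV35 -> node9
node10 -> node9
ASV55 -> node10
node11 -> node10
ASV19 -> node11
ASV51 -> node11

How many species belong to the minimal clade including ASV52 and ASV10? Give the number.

The MRCA of ASV52 and ASV10 is the node subtending ((ASV43,ASV52),(ASV25,ASV10)).
That clade contains 4 terminal taxa: ASV10, ASV25, ASV43, ASV52.

4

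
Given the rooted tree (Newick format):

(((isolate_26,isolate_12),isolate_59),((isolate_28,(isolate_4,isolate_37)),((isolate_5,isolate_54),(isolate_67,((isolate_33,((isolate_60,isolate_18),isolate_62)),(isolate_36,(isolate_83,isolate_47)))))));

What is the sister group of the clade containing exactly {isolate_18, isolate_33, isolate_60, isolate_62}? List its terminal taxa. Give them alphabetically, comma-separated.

The clade containing exactly {isolate_18, isolate_33, isolate_60, isolate_62} attaches to the tree at the node subtending ((isolate_33,((isolate_60,isolate_18),isolate_62)),(isolate_36,(isolate_83,isolate_47))).
The other lineage descending from that same node — the sister group — is (isolate_36,(isolate_83,isolate_47)); its 3 tips in alphabetical order are the answer.

isolate_36, isolate_47, isolate_83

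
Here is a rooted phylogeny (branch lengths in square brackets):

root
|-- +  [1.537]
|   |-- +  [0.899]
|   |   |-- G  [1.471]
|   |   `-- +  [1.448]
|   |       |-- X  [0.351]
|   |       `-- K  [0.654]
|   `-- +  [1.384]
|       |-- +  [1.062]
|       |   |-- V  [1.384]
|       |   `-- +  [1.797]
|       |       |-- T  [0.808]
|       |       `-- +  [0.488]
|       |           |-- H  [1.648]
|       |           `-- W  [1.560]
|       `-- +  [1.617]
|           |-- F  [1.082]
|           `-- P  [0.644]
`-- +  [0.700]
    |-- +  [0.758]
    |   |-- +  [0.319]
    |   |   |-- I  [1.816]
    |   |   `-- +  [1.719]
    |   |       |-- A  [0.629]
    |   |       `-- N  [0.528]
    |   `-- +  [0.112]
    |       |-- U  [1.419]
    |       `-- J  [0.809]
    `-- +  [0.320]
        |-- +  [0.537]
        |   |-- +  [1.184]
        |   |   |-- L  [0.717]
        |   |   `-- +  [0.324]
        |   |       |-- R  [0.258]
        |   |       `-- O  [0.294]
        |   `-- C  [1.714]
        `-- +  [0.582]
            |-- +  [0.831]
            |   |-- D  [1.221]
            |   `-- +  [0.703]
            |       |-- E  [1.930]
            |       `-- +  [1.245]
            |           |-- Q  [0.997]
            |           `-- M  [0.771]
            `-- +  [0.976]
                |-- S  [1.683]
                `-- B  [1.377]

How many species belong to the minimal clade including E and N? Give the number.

15

The MRCA of E and N is the node subtending (((I,(A,N)),(U,J)),(((L,(R,O)),C),((D,(E,(Q,M))),(S,B)))).
That clade contains 15 terminal taxa: A, B, C, D, E, I, J, L, M, N, O, Q, R, S, U.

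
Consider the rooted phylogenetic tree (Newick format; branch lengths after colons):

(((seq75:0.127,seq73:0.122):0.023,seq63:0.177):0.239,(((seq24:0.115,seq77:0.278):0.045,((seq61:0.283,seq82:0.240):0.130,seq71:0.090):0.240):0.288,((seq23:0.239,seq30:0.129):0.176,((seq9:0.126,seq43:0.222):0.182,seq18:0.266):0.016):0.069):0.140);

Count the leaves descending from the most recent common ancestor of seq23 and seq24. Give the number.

The MRCA of seq23 and seq24 is the node subtending (((seq24,seq77),((seq61,seq82),seq71)),((seq23,seq30),((seq9,seq43),seq18))).
That clade contains 10 terminal taxa: seq18, seq23, seq24, seq30, seq43, seq61, seq71, seq77, seq82, seq9.

10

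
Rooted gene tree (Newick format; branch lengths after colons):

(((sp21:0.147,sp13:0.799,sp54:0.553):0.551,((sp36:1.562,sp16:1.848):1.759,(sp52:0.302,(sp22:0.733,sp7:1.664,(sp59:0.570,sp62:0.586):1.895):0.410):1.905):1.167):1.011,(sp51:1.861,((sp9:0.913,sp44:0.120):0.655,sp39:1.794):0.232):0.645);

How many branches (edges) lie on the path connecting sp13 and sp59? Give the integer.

The MRCA of sp13 and sp59 is the node subtending ((sp21,sp13,sp54),((sp36,sp16),(sp52,(sp22,sp7,(sp59,sp62))))).
From sp13 up to that node: 2 branches. From sp59 up to the same node: 5 branches. Total: 2 + 5 = 7.

7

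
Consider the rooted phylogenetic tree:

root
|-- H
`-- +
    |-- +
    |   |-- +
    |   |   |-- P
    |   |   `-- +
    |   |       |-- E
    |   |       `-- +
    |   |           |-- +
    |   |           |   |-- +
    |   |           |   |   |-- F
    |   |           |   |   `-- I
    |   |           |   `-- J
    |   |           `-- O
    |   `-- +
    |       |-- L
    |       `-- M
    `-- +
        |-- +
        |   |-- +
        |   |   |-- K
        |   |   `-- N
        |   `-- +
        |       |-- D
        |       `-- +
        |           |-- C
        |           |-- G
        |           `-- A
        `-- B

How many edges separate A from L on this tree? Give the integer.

8

The MRCA of A and L is the node subtending (((P,(E,(((F,I),J),O))),(L,M)),(((K,N),(D,(C,G,A))),B)).
From A up to that node: 5 branches. From L up to the same node: 3 branches. Total: 5 + 3 = 8.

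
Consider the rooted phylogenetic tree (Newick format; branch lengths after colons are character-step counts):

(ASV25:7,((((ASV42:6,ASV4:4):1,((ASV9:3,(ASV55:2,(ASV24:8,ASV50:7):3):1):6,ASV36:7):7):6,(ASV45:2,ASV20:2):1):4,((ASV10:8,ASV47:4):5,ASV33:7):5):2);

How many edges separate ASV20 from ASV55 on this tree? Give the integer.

The MRCA of ASV20 and ASV55 is the node subtending (((ASV42,ASV4),((ASV9,(ASV55,(ASV24,ASV50))),ASV36)),(ASV45,ASV20)).
From ASV20 up to that node: 2 branches. From ASV55 up to the same node: 5 branches. Total: 2 + 5 = 7.

7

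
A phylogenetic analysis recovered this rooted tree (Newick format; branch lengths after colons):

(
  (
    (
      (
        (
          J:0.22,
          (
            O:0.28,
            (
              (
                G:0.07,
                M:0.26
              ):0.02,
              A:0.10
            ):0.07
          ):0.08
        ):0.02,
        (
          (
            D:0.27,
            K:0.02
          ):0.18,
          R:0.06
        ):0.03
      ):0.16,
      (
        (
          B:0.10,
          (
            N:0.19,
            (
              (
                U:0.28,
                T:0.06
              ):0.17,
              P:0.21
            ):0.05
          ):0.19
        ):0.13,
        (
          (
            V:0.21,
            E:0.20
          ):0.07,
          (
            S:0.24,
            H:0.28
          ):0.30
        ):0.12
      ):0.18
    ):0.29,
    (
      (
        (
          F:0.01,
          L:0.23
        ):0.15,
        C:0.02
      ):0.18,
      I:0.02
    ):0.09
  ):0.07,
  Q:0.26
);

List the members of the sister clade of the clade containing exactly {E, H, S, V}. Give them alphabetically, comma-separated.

B, N, P, T, U

The clade containing exactly {E, H, S, V} attaches to the tree at the node subtending ((B,(N,((U,T),P))),((V,E),(S,H))).
The other lineage descending from that same node — the sister group — is (B,(N,((U,T),P))); its 5 tips in alphabetical order are the answer.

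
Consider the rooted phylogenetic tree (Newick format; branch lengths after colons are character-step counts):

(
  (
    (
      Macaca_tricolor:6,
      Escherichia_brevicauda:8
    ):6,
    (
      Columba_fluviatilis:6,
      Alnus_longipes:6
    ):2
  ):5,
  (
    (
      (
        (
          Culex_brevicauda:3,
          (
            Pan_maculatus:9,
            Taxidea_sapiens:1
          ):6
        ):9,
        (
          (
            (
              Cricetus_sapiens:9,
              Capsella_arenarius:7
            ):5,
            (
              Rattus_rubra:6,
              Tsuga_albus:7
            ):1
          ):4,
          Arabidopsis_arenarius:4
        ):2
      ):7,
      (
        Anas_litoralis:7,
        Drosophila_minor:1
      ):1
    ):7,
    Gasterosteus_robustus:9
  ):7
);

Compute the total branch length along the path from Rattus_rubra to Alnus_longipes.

The path runs Rattus_rubra → … → MRCA → … → Alnus_longipes; the MRCA is the root of the tree.
Branch lengths along that path: 6 + 1 + 4 + 2 + 7 + 7 + 7 + 5 + 2 + 6 = 47.

47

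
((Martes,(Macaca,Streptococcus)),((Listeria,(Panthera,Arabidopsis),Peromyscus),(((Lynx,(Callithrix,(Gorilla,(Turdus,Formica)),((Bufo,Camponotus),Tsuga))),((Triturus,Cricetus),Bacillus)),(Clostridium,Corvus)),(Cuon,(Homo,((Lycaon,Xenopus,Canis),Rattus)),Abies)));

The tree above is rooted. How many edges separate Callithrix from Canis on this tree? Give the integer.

The MRCA of Callithrix and Canis is the node subtending ((Listeria,(Panthera,Arabidopsis),Peromyscus),(((Lynx,(Callithrix,(Gorilla,(Turdus,Formica)),((Bufo,Camponotus),Tsuga))),((Triturus,Cricetus),Bacillus)),(Clostridium,Corvus)),(Cuon,(Homo,((Lycaon,Xenopus,Canis),Rattus)),Abies)).
From Callithrix up to that node: 5 branches. From Canis up to the same node: 5 branches. Total: 5 + 5 = 10.

10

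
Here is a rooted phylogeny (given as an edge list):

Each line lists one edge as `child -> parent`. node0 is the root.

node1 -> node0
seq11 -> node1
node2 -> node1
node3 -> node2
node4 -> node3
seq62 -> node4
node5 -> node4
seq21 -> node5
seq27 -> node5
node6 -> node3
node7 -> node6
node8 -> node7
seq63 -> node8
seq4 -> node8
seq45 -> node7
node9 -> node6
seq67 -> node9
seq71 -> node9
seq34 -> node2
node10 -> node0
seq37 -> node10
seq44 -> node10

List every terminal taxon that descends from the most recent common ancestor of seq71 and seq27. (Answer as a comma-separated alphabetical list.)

seq21, seq27, seq4, seq45, seq62, seq63, seq67, seq71

Tracing seq71: it sits inside (seq67,seq71).
Tracing seq27: it sits inside (seq21,seq27).
The smallest clade enclosing both is ((seq62,(seq21,seq27)),(((seq63,seq4),seq45),(seq67,seq71))); the answer is its 8 terminal taxa in alphabetical order.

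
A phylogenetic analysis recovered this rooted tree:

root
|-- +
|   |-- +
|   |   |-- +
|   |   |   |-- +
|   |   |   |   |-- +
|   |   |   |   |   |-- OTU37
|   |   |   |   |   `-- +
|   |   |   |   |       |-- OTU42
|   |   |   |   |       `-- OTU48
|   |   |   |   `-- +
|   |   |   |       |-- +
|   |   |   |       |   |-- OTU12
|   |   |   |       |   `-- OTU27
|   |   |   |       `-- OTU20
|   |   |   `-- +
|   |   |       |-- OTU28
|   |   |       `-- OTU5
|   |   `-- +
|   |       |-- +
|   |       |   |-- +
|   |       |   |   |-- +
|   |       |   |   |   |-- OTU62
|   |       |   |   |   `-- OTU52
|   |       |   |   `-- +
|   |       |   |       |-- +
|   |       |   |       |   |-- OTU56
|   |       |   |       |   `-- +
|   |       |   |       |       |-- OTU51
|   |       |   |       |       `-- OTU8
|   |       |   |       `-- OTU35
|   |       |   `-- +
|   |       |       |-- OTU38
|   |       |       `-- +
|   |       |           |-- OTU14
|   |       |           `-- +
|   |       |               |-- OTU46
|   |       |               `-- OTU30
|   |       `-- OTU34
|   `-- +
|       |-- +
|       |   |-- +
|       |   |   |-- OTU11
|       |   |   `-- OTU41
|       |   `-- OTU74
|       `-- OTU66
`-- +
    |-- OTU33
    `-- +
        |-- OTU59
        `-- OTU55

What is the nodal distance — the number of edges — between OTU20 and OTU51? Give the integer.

The MRCA of OTU20 and OTU51 is the node subtending ((((OTU37,(OTU42,OTU48)),((OTU12,OTU27),OTU20)),(OTU28,OTU5)),((((OTU62,OTU52),((OTU56,(OTU51,OTU8)),OTU35)),(OTU38,(OTU14,(OTU46,OTU30)))),OTU34)).
From OTU20 up to that node: 4 branches. From OTU51 up to the same node: 7 branches. Total: 4 + 7 = 11.

11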